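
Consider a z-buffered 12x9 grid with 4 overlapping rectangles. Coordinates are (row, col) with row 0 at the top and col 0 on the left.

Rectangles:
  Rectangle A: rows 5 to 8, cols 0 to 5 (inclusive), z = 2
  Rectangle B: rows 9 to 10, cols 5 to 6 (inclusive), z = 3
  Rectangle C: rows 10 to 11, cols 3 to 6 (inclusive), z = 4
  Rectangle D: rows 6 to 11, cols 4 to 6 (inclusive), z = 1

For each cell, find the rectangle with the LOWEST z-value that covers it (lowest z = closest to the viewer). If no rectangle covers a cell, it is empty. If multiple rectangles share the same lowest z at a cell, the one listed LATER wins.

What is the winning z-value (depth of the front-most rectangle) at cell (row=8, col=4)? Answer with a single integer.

Answer: 1

Derivation:
Check cell (8,4):
  A: rows 5-8 cols 0-5 z=2 -> covers; best now A (z=2)
  B: rows 9-10 cols 5-6 -> outside (row miss)
  C: rows 10-11 cols 3-6 -> outside (row miss)
  D: rows 6-11 cols 4-6 z=1 -> covers; best now D (z=1)
Winner: D at z=1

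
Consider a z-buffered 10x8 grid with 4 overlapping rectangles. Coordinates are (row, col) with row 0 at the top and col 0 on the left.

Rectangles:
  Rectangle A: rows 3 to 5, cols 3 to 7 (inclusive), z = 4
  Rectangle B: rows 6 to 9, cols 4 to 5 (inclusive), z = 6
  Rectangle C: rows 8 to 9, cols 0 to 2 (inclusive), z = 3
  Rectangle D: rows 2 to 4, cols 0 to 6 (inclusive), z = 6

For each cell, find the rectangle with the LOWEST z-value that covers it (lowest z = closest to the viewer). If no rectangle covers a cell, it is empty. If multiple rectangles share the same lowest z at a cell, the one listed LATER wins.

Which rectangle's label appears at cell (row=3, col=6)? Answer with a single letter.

Check cell (3,6):
  A: rows 3-5 cols 3-7 z=4 -> covers; best now A (z=4)
  B: rows 6-9 cols 4-5 -> outside (row miss)
  C: rows 8-9 cols 0-2 -> outside (row miss)
  D: rows 2-4 cols 0-6 z=6 -> covers; best now A (z=4)
Winner: A at z=4

Answer: A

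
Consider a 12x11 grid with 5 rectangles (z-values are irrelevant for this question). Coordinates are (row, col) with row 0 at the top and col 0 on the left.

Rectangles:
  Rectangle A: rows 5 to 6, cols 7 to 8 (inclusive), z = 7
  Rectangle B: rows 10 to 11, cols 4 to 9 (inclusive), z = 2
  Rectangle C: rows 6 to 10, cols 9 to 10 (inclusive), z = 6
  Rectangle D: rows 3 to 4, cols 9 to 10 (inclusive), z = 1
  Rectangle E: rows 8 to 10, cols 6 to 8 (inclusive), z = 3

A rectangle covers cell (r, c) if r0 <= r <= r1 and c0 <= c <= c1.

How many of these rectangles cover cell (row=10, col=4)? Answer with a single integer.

Check cell (10,4):
  A: rows 5-6 cols 7-8 -> outside (row miss)
  B: rows 10-11 cols 4-9 -> covers
  C: rows 6-10 cols 9-10 -> outside (col miss)
  D: rows 3-4 cols 9-10 -> outside (row miss)
  E: rows 8-10 cols 6-8 -> outside (col miss)
Count covering = 1

Answer: 1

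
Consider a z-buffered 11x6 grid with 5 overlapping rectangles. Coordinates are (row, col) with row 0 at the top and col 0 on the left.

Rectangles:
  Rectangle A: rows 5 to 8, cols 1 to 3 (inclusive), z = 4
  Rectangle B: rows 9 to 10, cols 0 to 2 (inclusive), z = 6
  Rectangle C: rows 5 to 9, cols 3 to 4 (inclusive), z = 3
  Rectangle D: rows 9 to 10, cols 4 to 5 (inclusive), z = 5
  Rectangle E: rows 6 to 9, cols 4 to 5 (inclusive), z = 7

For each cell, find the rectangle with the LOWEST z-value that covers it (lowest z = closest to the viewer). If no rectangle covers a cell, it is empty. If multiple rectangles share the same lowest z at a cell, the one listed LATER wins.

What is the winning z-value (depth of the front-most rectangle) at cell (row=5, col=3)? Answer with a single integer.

Answer: 3

Derivation:
Check cell (5,3):
  A: rows 5-8 cols 1-3 z=4 -> covers; best now A (z=4)
  B: rows 9-10 cols 0-2 -> outside (row miss)
  C: rows 5-9 cols 3-4 z=3 -> covers; best now C (z=3)
  D: rows 9-10 cols 4-5 -> outside (row miss)
  E: rows 6-9 cols 4-5 -> outside (row miss)
Winner: C at z=3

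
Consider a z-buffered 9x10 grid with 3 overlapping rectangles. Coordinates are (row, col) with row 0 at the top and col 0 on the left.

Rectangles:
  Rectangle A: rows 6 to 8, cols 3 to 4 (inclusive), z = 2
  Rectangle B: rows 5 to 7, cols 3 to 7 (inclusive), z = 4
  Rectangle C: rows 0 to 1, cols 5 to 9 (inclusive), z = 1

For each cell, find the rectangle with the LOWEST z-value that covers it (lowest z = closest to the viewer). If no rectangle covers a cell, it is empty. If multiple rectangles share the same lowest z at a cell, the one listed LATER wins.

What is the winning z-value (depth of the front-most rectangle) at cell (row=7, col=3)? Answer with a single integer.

Answer: 2

Derivation:
Check cell (7,3):
  A: rows 6-8 cols 3-4 z=2 -> covers; best now A (z=2)
  B: rows 5-7 cols 3-7 z=4 -> covers; best now A (z=2)
  C: rows 0-1 cols 5-9 -> outside (row miss)
Winner: A at z=2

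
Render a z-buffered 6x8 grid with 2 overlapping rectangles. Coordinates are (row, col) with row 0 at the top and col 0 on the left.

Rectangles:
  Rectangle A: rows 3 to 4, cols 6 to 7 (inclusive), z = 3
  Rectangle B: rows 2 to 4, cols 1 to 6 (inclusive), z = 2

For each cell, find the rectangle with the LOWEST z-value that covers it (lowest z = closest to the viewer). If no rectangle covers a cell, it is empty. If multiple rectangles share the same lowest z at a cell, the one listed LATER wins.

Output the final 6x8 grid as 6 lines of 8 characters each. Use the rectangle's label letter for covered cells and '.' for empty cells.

........
........
.BBBBBB.
.BBBBBBA
.BBBBBBA
........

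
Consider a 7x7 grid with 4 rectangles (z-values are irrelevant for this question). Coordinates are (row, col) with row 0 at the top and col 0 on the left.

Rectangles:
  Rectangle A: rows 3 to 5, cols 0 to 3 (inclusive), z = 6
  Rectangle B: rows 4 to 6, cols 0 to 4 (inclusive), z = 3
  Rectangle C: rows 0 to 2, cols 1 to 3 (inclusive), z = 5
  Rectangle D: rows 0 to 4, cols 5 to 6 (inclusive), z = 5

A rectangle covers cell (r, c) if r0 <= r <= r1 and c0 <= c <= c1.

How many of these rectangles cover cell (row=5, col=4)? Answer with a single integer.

Answer: 1

Derivation:
Check cell (5,4):
  A: rows 3-5 cols 0-3 -> outside (col miss)
  B: rows 4-6 cols 0-4 -> covers
  C: rows 0-2 cols 1-3 -> outside (row miss)
  D: rows 0-4 cols 5-6 -> outside (row miss)
Count covering = 1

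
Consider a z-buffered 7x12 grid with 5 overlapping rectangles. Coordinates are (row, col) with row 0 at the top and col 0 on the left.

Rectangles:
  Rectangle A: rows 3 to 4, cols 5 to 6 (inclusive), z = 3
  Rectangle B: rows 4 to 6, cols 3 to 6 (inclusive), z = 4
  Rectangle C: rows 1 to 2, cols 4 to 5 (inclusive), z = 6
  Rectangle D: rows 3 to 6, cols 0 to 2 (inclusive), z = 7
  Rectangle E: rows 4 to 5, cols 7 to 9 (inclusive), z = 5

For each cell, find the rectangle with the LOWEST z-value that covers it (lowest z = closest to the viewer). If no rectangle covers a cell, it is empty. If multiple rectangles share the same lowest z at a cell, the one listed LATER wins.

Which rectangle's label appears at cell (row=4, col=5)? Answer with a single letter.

Answer: A

Derivation:
Check cell (4,5):
  A: rows 3-4 cols 5-6 z=3 -> covers; best now A (z=3)
  B: rows 4-6 cols 3-6 z=4 -> covers; best now A (z=3)
  C: rows 1-2 cols 4-5 -> outside (row miss)
  D: rows 3-6 cols 0-2 -> outside (col miss)
  E: rows 4-5 cols 7-9 -> outside (col miss)
Winner: A at z=3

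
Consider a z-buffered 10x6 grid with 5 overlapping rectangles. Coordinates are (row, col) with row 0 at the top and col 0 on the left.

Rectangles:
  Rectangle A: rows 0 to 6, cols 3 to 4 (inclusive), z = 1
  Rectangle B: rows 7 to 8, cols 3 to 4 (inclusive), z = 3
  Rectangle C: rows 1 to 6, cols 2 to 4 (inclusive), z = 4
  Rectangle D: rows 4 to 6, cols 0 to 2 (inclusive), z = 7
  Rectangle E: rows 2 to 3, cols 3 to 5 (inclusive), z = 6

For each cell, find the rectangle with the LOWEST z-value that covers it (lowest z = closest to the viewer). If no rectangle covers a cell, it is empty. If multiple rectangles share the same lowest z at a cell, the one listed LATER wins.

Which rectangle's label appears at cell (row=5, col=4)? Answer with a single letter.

Check cell (5,4):
  A: rows 0-6 cols 3-4 z=1 -> covers; best now A (z=1)
  B: rows 7-8 cols 3-4 -> outside (row miss)
  C: rows 1-6 cols 2-4 z=4 -> covers; best now A (z=1)
  D: rows 4-6 cols 0-2 -> outside (col miss)
  E: rows 2-3 cols 3-5 -> outside (row miss)
Winner: A at z=1

Answer: A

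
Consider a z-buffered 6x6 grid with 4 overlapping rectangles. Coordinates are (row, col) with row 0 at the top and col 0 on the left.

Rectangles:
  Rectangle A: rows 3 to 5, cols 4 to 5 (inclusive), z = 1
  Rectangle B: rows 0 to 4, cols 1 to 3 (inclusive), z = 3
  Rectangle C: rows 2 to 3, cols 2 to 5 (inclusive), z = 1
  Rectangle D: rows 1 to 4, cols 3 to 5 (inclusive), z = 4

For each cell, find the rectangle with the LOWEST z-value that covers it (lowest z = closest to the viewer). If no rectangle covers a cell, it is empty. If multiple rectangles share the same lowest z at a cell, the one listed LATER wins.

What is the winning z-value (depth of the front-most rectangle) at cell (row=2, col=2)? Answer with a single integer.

Answer: 1

Derivation:
Check cell (2,2):
  A: rows 3-5 cols 4-5 -> outside (row miss)
  B: rows 0-4 cols 1-3 z=3 -> covers; best now B (z=3)
  C: rows 2-3 cols 2-5 z=1 -> covers; best now C (z=1)
  D: rows 1-4 cols 3-5 -> outside (col miss)
Winner: C at z=1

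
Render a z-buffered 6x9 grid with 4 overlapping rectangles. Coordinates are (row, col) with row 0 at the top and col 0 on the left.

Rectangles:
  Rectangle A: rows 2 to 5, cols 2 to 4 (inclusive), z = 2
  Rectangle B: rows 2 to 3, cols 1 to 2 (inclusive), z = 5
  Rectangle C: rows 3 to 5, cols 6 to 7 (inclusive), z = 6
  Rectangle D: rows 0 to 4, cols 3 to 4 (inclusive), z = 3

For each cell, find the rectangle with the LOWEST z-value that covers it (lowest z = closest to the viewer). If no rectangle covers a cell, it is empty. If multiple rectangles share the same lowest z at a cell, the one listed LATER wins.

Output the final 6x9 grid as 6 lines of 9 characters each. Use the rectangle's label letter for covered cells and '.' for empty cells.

...DD....
...DD....
.BAAA....
.BAAA.CC.
..AAA.CC.
..AAA.CC.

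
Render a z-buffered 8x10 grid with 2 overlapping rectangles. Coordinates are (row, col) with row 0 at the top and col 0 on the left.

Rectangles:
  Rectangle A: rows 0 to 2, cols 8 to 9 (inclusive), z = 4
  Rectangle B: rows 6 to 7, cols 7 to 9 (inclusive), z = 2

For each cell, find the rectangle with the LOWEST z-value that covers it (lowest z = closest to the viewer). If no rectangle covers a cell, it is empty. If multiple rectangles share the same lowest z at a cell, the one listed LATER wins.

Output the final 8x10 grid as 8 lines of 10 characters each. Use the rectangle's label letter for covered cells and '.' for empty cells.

........AA
........AA
........AA
..........
..........
..........
.......BBB
.......BBB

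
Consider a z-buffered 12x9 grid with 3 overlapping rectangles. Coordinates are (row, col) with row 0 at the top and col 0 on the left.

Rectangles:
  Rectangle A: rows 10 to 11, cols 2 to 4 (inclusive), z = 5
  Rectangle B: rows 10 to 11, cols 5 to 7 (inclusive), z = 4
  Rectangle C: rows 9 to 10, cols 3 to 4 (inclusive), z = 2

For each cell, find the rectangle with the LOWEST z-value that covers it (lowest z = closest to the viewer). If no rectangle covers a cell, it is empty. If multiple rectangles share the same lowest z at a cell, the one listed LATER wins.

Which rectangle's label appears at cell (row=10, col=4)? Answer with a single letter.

Check cell (10,4):
  A: rows 10-11 cols 2-4 z=5 -> covers; best now A (z=5)
  B: rows 10-11 cols 5-7 -> outside (col miss)
  C: rows 9-10 cols 3-4 z=2 -> covers; best now C (z=2)
Winner: C at z=2

Answer: C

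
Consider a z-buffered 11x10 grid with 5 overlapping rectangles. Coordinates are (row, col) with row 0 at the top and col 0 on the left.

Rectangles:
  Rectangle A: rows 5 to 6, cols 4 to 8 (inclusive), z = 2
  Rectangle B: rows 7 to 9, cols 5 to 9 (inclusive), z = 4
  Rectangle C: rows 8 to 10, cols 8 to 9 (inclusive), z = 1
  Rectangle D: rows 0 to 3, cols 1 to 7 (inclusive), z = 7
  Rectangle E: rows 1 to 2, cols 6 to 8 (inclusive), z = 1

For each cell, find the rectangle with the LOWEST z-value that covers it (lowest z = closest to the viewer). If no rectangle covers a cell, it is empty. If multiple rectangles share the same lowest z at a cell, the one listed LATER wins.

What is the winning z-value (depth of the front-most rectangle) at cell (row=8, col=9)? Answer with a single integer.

Answer: 1

Derivation:
Check cell (8,9):
  A: rows 5-6 cols 4-8 -> outside (row miss)
  B: rows 7-9 cols 5-9 z=4 -> covers; best now B (z=4)
  C: rows 8-10 cols 8-9 z=1 -> covers; best now C (z=1)
  D: rows 0-3 cols 1-7 -> outside (row miss)
  E: rows 1-2 cols 6-8 -> outside (row miss)
Winner: C at z=1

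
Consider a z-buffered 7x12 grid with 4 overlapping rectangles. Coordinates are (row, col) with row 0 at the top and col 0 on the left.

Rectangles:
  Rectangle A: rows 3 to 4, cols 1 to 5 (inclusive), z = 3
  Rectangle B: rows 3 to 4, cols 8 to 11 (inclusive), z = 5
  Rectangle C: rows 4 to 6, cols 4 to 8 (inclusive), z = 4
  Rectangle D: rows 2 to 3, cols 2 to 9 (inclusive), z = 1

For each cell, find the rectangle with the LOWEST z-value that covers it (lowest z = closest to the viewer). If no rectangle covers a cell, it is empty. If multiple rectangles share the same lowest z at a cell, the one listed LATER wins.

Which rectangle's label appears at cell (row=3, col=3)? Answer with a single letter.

Answer: D

Derivation:
Check cell (3,3):
  A: rows 3-4 cols 1-5 z=3 -> covers; best now A (z=3)
  B: rows 3-4 cols 8-11 -> outside (col miss)
  C: rows 4-6 cols 4-8 -> outside (row miss)
  D: rows 2-3 cols 2-9 z=1 -> covers; best now D (z=1)
Winner: D at z=1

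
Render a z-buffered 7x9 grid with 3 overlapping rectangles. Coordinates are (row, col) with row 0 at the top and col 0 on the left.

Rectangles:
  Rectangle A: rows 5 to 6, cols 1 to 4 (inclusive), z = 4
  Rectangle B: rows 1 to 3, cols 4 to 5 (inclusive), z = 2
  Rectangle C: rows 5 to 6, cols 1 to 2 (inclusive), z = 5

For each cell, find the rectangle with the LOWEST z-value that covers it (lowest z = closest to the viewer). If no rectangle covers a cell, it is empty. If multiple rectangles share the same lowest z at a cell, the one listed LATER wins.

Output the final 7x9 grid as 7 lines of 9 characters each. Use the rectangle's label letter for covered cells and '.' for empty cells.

.........
....BB...
....BB...
....BB...
.........
.AAAA....
.AAAA....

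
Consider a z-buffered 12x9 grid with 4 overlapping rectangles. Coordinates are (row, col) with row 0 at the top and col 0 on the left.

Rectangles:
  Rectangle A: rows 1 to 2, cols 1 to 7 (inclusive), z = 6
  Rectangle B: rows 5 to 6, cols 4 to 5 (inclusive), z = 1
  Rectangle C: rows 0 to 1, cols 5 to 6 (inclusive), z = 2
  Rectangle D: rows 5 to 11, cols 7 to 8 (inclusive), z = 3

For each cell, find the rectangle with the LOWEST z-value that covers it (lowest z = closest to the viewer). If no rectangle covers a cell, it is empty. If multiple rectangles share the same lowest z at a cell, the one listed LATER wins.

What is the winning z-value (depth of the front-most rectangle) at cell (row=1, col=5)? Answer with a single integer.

Answer: 2

Derivation:
Check cell (1,5):
  A: rows 1-2 cols 1-7 z=6 -> covers; best now A (z=6)
  B: rows 5-6 cols 4-5 -> outside (row miss)
  C: rows 0-1 cols 5-6 z=2 -> covers; best now C (z=2)
  D: rows 5-11 cols 7-8 -> outside (row miss)
Winner: C at z=2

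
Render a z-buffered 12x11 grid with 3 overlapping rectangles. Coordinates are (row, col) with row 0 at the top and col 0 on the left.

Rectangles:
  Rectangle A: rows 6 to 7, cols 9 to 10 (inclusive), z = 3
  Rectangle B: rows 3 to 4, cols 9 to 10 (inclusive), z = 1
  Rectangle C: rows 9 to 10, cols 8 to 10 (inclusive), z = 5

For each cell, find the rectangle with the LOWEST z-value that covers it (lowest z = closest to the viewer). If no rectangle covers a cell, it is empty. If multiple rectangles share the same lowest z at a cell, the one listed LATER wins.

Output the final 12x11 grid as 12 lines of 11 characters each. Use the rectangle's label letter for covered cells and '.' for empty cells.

...........
...........
...........
.........BB
.........BB
...........
.........AA
.........AA
...........
........CCC
........CCC
...........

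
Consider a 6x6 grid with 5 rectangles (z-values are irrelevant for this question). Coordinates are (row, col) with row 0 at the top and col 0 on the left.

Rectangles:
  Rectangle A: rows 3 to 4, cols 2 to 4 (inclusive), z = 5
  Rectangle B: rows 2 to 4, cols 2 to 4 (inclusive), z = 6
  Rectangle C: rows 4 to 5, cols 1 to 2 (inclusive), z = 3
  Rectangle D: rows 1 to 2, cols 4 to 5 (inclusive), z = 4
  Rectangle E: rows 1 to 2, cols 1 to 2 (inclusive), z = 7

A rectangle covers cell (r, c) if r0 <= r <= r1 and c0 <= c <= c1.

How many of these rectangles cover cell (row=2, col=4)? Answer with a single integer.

Check cell (2,4):
  A: rows 3-4 cols 2-4 -> outside (row miss)
  B: rows 2-4 cols 2-4 -> covers
  C: rows 4-5 cols 1-2 -> outside (row miss)
  D: rows 1-2 cols 4-5 -> covers
  E: rows 1-2 cols 1-2 -> outside (col miss)
Count covering = 2

Answer: 2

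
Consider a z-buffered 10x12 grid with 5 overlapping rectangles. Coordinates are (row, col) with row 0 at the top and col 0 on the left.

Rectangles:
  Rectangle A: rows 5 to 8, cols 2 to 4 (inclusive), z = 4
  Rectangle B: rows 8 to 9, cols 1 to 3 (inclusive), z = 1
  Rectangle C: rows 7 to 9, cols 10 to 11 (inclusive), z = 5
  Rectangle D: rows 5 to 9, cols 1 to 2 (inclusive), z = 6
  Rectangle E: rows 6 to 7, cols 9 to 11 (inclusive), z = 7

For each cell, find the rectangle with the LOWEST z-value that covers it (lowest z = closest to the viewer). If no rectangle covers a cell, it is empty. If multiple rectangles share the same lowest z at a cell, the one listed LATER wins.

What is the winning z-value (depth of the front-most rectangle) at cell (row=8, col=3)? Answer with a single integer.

Answer: 1

Derivation:
Check cell (8,3):
  A: rows 5-8 cols 2-4 z=4 -> covers; best now A (z=4)
  B: rows 8-9 cols 1-3 z=1 -> covers; best now B (z=1)
  C: rows 7-9 cols 10-11 -> outside (col miss)
  D: rows 5-9 cols 1-2 -> outside (col miss)
  E: rows 6-7 cols 9-11 -> outside (row miss)
Winner: B at z=1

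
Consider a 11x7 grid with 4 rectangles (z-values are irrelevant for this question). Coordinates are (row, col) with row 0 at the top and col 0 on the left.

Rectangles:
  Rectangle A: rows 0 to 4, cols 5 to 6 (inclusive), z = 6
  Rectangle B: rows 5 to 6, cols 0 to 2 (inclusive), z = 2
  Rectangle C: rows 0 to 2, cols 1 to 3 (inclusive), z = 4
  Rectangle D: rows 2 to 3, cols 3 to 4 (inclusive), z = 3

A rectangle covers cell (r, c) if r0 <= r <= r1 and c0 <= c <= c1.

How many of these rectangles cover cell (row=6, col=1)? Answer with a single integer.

Check cell (6,1):
  A: rows 0-4 cols 5-6 -> outside (row miss)
  B: rows 5-6 cols 0-2 -> covers
  C: rows 0-2 cols 1-3 -> outside (row miss)
  D: rows 2-3 cols 3-4 -> outside (row miss)
Count covering = 1

Answer: 1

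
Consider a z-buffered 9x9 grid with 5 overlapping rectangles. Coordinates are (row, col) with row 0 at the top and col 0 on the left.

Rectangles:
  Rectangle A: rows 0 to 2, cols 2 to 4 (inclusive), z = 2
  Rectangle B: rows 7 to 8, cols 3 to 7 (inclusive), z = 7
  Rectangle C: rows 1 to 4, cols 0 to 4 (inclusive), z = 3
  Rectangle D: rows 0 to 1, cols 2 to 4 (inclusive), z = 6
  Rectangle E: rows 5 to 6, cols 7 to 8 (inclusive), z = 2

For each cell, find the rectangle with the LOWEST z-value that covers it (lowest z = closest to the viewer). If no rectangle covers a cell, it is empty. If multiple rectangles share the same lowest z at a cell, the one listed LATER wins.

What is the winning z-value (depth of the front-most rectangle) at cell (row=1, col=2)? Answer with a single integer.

Answer: 2

Derivation:
Check cell (1,2):
  A: rows 0-2 cols 2-4 z=2 -> covers; best now A (z=2)
  B: rows 7-8 cols 3-7 -> outside (row miss)
  C: rows 1-4 cols 0-4 z=3 -> covers; best now A (z=2)
  D: rows 0-1 cols 2-4 z=6 -> covers; best now A (z=2)
  E: rows 5-6 cols 7-8 -> outside (row miss)
Winner: A at z=2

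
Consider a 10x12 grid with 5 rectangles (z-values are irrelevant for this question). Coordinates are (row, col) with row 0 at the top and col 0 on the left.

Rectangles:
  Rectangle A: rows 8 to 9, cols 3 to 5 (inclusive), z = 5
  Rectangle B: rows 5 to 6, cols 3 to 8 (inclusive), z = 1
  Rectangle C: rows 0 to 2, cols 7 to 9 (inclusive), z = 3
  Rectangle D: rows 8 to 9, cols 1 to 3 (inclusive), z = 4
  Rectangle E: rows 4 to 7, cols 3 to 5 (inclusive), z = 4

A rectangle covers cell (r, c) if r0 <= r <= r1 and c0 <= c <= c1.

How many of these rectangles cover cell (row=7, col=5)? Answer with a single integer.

Check cell (7,5):
  A: rows 8-9 cols 3-5 -> outside (row miss)
  B: rows 5-6 cols 3-8 -> outside (row miss)
  C: rows 0-2 cols 7-9 -> outside (row miss)
  D: rows 8-9 cols 1-3 -> outside (row miss)
  E: rows 4-7 cols 3-5 -> covers
Count covering = 1

Answer: 1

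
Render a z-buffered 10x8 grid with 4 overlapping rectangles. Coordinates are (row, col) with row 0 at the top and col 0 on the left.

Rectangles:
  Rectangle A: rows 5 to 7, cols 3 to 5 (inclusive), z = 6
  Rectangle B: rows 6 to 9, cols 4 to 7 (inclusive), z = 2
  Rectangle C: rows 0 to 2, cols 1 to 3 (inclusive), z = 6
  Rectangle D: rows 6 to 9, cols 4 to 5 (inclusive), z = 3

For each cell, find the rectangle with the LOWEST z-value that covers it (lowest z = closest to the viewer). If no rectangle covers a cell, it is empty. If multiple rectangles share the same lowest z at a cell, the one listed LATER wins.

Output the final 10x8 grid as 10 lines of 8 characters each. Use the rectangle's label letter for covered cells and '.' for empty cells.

.CCC....
.CCC....
.CCC....
........
........
...AAA..
...ABBBB
...ABBBB
....BBBB
....BBBB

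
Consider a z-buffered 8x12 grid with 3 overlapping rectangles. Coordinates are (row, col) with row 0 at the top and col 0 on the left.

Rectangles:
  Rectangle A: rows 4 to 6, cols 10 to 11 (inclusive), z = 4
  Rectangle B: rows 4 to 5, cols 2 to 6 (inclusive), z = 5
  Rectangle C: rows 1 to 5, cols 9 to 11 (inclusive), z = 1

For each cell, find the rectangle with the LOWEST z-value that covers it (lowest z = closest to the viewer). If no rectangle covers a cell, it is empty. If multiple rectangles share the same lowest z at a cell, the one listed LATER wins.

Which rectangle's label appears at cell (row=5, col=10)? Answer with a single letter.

Answer: C

Derivation:
Check cell (5,10):
  A: rows 4-6 cols 10-11 z=4 -> covers; best now A (z=4)
  B: rows 4-5 cols 2-6 -> outside (col miss)
  C: rows 1-5 cols 9-11 z=1 -> covers; best now C (z=1)
Winner: C at z=1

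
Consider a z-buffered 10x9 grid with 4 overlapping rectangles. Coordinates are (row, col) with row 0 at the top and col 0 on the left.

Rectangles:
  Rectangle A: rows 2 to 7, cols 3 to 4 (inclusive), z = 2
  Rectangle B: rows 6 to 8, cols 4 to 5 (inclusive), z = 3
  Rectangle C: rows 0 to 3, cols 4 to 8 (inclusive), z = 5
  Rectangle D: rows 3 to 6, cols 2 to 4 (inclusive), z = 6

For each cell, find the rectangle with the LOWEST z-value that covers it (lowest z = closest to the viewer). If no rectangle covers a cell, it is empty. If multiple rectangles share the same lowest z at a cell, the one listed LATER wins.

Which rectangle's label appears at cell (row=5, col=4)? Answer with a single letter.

Answer: A

Derivation:
Check cell (5,4):
  A: rows 2-7 cols 3-4 z=2 -> covers; best now A (z=2)
  B: rows 6-8 cols 4-5 -> outside (row miss)
  C: rows 0-3 cols 4-8 -> outside (row miss)
  D: rows 3-6 cols 2-4 z=6 -> covers; best now A (z=2)
Winner: A at z=2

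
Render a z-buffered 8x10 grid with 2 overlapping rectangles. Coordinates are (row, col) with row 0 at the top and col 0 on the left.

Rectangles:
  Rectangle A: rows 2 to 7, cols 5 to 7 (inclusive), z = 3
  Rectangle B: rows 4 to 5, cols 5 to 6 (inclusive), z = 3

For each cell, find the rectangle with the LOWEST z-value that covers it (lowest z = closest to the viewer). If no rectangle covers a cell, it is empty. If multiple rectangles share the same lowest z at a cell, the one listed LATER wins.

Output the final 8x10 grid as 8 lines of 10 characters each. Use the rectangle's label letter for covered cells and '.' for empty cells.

..........
..........
.....AAA..
.....AAA..
.....BBA..
.....BBA..
.....AAA..
.....AAA..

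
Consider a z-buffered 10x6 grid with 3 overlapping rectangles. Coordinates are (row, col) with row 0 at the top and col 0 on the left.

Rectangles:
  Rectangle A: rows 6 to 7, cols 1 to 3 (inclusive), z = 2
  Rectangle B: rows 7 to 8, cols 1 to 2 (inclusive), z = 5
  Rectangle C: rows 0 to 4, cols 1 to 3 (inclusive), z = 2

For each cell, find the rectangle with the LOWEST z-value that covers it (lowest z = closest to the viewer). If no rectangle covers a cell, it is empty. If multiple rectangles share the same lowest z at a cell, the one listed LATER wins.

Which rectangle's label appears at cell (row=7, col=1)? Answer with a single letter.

Check cell (7,1):
  A: rows 6-7 cols 1-3 z=2 -> covers; best now A (z=2)
  B: rows 7-8 cols 1-2 z=5 -> covers; best now A (z=2)
  C: rows 0-4 cols 1-3 -> outside (row miss)
Winner: A at z=2

Answer: A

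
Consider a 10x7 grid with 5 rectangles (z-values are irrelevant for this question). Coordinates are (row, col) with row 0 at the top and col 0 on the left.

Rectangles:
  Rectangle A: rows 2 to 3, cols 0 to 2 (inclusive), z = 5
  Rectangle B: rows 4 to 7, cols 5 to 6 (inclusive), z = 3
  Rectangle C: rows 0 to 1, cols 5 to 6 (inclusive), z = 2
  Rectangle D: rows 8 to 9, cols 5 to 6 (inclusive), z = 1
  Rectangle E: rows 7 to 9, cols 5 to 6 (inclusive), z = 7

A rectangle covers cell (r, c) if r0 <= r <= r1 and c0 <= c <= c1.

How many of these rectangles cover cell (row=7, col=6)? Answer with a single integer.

Answer: 2

Derivation:
Check cell (7,6):
  A: rows 2-3 cols 0-2 -> outside (row miss)
  B: rows 4-7 cols 5-6 -> covers
  C: rows 0-1 cols 5-6 -> outside (row miss)
  D: rows 8-9 cols 5-6 -> outside (row miss)
  E: rows 7-9 cols 5-6 -> covers
Count covering = 2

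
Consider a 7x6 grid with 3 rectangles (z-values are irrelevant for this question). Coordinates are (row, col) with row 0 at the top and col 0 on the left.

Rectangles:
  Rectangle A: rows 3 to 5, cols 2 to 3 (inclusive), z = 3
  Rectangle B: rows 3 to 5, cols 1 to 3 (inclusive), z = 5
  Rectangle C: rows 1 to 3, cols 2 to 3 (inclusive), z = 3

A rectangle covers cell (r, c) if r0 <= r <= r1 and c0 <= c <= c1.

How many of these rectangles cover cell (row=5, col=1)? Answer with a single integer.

Answer: 1

Derivation:
Check cell (5,1):
  A: rows 3-5 cols 2-3 -> outside (col miss)
  B: rows 3-5 cols 1-3 -> covers
  C: rows 1-3 cols 2-3 -> outside (row miss)
Count covering = 1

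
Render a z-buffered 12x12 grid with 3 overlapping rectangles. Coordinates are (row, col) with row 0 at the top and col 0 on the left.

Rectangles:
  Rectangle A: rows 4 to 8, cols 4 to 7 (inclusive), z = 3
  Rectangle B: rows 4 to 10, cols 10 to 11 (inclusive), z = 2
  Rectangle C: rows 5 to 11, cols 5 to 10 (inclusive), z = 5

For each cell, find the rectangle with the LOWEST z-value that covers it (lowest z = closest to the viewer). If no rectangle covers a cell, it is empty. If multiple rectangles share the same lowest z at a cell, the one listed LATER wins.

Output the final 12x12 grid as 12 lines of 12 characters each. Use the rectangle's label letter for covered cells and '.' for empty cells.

............
............
............
............
....AAAA..BB
....AAAACCBB
....AAAACCBB
....AAAACCBB
....AAAACCBB
.....CCCCCBB
.....CCCCCBB
.....CCCCCC.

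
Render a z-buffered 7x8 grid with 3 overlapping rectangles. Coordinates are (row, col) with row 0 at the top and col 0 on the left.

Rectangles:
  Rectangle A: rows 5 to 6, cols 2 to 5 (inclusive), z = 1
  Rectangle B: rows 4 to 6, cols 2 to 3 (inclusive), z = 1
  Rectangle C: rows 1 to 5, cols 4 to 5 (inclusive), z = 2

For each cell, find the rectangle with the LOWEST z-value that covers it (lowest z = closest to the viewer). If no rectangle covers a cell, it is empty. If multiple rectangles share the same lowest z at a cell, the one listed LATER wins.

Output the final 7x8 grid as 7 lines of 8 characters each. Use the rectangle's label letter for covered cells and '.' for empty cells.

........
....CC..
....CC..
....CC..
..BBCC..
..BBAA..
..BBAA..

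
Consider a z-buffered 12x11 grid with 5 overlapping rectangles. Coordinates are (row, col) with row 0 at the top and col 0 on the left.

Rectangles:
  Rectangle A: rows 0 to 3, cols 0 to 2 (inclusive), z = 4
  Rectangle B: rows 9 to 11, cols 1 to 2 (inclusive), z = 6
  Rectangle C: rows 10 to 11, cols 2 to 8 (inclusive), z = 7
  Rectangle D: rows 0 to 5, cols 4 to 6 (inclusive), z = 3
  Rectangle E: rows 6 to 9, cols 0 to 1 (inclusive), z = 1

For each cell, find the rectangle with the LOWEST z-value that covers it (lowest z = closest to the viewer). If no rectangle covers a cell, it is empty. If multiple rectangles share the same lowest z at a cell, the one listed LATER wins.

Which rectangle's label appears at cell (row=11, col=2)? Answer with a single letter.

Check cell (11,2):
  A: rows 0-3 cols 0-2 -> outside (row miss)
  B: rows 9-11 cols 1-2 z=6 -> covers; best now B (z=6)
  C: rows 10-11 cols 2-8 z=7 -> covers; best now B (z=6)
  D: rows 0-5 cols 4-6 -> outside (row miss)
  E: rows 6-9 cols 0-1 -> outside (row miss)
Winner: B at z=6

Answer: B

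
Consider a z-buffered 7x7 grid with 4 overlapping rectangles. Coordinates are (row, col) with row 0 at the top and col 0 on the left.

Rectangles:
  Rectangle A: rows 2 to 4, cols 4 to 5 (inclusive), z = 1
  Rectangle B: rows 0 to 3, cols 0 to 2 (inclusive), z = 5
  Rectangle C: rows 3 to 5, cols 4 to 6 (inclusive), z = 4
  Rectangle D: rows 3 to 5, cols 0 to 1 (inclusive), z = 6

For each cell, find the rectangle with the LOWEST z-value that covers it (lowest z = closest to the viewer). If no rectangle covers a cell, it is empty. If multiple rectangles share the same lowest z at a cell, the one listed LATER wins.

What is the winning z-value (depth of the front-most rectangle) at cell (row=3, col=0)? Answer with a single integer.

Answer: 5

Derivation:
Check cell (3,0):
  A: rows 2-4 cols 4-5 -> outside (col miss)
  B: rows 0-3 cols 0-2 z=5 -> covers; best now B (z=5)
  C: rows 3-5 cols 4-6 -> outside (col miss)
  D: rows 3-5 cols 0-1 z=6 -> covers; best now B (z=5)
Winner: B at z=5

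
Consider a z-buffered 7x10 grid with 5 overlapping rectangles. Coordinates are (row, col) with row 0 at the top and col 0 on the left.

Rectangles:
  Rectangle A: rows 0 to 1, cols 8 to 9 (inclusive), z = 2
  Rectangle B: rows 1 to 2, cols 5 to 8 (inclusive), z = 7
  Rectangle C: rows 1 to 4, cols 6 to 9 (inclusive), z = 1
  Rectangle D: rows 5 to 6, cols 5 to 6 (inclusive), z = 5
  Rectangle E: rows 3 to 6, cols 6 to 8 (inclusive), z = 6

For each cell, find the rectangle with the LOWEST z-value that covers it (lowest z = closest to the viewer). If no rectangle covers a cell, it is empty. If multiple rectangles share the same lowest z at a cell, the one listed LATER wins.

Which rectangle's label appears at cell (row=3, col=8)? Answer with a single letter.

Check cell (3,8):
  A: rows 0-1 cols 8-9 -> outside (row miss)
  B: rows 1-2 cols 5-8 -> outside (row miss)
  C: rows 1-4 cols 6-9 z=1 -> covers; best now C (z=1)
  D: rows 5-6 cols 5-6 -> outside (row miss)
  E: rows 3-6 cols 6-8 z=6 -> covers; best now C (z=1)
Winner: C at z=1

Answer: C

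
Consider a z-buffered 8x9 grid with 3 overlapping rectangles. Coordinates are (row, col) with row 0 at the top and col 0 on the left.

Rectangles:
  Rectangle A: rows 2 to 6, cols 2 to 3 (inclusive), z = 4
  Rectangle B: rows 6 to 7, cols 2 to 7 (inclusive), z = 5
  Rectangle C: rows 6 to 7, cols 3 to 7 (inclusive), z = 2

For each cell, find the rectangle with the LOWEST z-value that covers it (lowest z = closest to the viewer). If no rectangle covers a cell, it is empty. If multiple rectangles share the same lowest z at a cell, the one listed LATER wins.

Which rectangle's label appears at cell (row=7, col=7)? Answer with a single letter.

Answer: C

Derivation:
Check cell (7,7):
  A: rows 2-6 cols 2-3 -> outside (row miss)
  B: rows 6-7 cols 2-7 z=5 -> covers; best now B (z=5)
  C: rows 6-7 cols 3-7 z=2 -> covers; best now C (z=2)
Winner: C at z=2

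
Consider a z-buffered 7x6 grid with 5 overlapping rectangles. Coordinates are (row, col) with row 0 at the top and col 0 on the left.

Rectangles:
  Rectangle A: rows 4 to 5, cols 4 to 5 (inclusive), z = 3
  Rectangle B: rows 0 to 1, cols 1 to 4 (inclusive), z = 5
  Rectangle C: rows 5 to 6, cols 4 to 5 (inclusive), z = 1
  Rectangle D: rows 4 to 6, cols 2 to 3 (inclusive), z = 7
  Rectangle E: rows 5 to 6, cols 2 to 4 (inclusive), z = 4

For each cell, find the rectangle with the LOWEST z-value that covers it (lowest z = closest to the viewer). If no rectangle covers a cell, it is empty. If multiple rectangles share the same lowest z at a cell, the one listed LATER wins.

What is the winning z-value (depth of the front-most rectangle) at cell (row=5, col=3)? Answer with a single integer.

Answer: 4

Derivation:
Check cell (5,3):
  A: rows 4-5 cols 4-5 -> outside (col miss)
  B: rows 0-1 cols 1-4 -> outside (row miss)
  C: rows 5-6 cols 4-5 -> outside (col miss)
  D: rows 4-6 cols 2-3 z=7 -> covers; best now D (z=7)
  E: rows 5-6 cols 2-4 z=4 -> covers; best now E (z=4)
Winner: E at z=4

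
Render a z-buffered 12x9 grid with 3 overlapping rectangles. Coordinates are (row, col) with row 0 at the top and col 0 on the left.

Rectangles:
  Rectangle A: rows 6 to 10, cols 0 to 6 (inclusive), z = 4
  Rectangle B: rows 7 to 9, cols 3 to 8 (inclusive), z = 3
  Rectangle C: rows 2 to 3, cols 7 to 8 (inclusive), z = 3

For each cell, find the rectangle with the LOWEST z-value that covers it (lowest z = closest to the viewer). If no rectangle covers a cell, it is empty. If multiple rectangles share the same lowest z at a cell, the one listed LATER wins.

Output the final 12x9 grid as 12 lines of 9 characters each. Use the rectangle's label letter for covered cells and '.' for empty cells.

.........
.........
.......CC
.......CC
.........
.........
AAAAAAA..
AAABBBBBB
AAABBBBBB
AAABBBBBB
AAAAAAA..
.........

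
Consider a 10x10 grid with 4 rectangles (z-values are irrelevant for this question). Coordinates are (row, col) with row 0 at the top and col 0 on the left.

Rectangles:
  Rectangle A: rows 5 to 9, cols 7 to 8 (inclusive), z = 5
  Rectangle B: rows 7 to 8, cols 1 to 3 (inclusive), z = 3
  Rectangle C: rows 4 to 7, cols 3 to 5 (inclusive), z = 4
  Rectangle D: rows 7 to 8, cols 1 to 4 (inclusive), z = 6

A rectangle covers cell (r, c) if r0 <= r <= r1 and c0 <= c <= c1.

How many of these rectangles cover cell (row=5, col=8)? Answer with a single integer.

Answer: 1

Derivation:
Check cell (5,8):
  A: rows 5-9 cols 7-8 -> covers
  B: rows 7-8 cols 1-3 -> outside (row miss)
  C: rows 4-7 cols 3-5 -> outside (col miss)
  D: rows 7-8 cols 1-4 -> outside (row miss)
Count covering = 1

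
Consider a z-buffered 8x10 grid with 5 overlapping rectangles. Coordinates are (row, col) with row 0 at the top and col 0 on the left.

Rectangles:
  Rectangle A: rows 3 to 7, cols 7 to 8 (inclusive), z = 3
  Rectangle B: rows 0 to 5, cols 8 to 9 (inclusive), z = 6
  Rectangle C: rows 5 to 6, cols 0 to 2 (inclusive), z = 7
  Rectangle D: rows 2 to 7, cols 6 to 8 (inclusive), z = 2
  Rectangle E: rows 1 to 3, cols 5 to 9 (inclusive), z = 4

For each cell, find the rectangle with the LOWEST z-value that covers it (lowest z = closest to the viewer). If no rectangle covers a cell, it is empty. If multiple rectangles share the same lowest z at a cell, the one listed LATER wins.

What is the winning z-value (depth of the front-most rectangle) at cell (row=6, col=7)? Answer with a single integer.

Check cell (6,7):
  A: rows 3-7 cols 7-8 z=3 -> covers; best now A (z=3)
  B: rows 0-5 cols 8-9 -> outside (row miss)
  C: rows 5-6 cols 0-2 -> outside (col miss)
  D: rows 2-7 cols 6-8 z=2 -> covers; best now D (z=2)
  E: rows 1-3 cols 5-9 -> outside (row miss)
Winner: D at z=2

Answer: 2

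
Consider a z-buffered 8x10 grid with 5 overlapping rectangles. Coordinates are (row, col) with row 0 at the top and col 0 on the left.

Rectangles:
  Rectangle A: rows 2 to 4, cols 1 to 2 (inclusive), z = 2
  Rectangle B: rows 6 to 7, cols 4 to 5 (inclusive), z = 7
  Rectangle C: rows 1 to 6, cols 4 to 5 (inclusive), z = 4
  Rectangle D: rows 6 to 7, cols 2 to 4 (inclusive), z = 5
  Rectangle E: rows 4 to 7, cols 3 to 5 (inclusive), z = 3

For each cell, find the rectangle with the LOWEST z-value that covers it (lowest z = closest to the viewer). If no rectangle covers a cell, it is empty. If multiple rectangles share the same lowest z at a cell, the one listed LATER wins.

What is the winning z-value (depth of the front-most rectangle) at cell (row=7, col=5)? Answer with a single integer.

Answer: 3

Derivation:
Check cell (7,5):
  A: rows 2-4 cols 1-2 -> outside (row miss)
  B: rows 6-7 cols 4-5 z=7 -> covers; best now B (z=7)
  C: rows 1-6 cols 4-5 -> outside (row miss)
  D: rows 6-7 cols 2-4 -> outside (col miss)
  E: rows 4-7 cols 3-5 z=3 -> covers; best now E (z=3)
Winner: E at z=3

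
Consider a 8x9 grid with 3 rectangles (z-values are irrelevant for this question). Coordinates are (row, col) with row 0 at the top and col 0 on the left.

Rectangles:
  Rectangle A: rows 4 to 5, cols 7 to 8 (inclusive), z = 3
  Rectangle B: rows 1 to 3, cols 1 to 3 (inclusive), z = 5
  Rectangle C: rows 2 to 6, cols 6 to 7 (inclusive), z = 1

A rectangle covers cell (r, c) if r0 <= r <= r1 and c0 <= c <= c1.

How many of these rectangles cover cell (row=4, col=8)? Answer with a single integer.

Check cell (4,8):
  A: rows 4-5 cols 7-8 -> covers
  B: rows 1-3 cols 1-3 -> outside (row miss)
  C: rows 2-6 cols 6-7 -> outside (col miss)
Count covering = 1

Answer: 1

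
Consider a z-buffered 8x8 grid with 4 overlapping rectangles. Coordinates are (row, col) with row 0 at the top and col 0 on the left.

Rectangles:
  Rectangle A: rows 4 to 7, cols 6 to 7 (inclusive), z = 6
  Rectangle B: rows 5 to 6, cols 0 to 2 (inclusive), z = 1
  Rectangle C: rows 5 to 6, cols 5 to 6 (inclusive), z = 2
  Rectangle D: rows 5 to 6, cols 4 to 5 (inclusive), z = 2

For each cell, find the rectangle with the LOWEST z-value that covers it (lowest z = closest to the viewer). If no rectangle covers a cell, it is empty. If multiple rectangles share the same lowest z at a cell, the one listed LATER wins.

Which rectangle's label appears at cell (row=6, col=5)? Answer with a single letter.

Answer: D

Derivation:
Check cell (6,5):
  A: rows 4-7 cols 6-7 -> outside (col miss)
  B: rows 5-6 cols 0-2 -> outside (col miss)
  C: rows 5-6 cols 5-6 z=2 -> covers; best now C (z=2)
  D: rows 5-6 cols 4-5 z=2 -> covers; best now D (z=2)
Winner: D at z=2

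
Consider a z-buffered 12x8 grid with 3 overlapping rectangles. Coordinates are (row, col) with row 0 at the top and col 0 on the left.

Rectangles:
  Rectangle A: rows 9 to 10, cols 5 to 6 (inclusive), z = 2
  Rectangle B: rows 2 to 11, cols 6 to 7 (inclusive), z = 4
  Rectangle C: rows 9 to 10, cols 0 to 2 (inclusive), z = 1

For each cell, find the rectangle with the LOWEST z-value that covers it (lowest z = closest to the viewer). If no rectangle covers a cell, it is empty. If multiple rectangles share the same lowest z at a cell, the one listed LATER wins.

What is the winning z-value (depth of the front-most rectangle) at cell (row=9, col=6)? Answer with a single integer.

Check cell (9,6):
  A: rows 9-10 cols 5-6 z=2 -> covers; best now A (z=2)
  B: rows 2-11 cols 6-7 z=4 -> covers; best now A (z=2)
  C: rows 9-10 cols 0-2 -> outside (col miss)
Winner: A at z=2

Answer: 2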